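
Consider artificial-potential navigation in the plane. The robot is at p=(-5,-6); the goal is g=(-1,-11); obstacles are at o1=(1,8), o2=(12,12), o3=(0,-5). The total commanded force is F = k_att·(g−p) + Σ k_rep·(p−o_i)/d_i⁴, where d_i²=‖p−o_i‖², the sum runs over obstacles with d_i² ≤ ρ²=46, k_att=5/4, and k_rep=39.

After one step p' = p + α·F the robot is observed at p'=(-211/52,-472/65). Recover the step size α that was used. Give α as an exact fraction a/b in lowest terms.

F_att = 5/4·(g−p) = 5/4·(4,-5) = (5.0000,-6.2500)
o1: d²=232 > ρ²=46 → inactive
o2: d²=613 > ρ²=46 → inactive
o3: d²=26 ≤ ρ²=46; F_rep = 39·(-5,-1)/26² = (-0.2885,-0.0577)
F = F_att + ΣF_rep = (4.7115,-6.3077)
Δp = p'−p = (0.9423,-1.2615); α = Δx/Fx = (49/52) / (245/52) = 1/5
check: Δy/Fy = (-82/65) / (-82/13) = 1/5 ✓

α = 1/5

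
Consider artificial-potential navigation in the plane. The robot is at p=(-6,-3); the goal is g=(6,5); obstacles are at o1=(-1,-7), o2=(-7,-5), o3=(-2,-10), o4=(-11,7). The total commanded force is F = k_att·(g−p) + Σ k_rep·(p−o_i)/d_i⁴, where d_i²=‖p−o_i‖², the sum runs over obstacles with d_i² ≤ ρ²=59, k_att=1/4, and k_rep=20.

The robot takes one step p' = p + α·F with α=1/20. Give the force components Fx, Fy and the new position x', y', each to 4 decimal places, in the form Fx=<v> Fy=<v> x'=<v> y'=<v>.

Fx=3.7405 Fy=3.6476 x'=-5.8130 y'=-2.8176

F_att = 1/4·(g−p) = 1/4·(12,8) = (3.0000,2.0000)
o1: d²=41 ≤ ρ²=59; F_rep = 20·(-5,4)/41² = (-0.0595,0.0476)
o2: d²=5 ≤ ρ²=59; F_rep = 20·(1,2)/5² = (0.8000,1.6000)
o3: d²=65 > ρ²=59 → inactive
o4: d²=125 > ρ²=59 → inactive
F = F_att + ΣF_rep = (3.7405,3.6476)
p' = p + 1/20·F = (-5.8130,-2.8176)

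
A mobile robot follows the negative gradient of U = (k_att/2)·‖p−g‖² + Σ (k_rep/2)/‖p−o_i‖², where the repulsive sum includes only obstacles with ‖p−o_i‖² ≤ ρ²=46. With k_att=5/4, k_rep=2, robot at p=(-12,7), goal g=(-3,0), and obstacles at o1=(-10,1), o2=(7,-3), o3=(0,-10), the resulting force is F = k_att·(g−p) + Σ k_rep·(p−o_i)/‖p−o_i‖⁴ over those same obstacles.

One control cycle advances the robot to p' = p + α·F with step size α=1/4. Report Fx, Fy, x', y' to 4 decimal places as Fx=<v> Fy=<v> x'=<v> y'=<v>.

F_att = 5/4·(g−p) = 5/4·(9,-7) = (11.2500,-8.7500)
o1: d²=40 ≤ ρ²=46; F_rep = 2·(-2,6)/40² = (-0.0025,0.0075)
o2: d²=461 > ρ²=46 → inactive
o3: d²=433 > ρ²=46 → inactive
F = F_att + ΣF_rep = (11.2475,-8.7425)
p' = p + 1/4·F = (-9.1881,4.8144)

Fx=11.2475 Fy=-8.7425 x'=-9.1881 y'=4.8144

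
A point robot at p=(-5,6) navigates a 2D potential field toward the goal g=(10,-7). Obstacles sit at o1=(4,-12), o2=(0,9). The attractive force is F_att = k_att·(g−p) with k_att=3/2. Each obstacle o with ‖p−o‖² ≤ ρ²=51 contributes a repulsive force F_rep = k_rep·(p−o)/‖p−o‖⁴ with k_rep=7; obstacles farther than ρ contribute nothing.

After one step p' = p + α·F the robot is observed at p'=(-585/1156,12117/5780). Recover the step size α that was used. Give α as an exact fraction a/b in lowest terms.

α = 1/5

F_att = 3/2·(g−p) = 3/2·(15,-13) = (22.5000,-19.5000)
o1: d²=405 > ρ²=51 → inactive
o2: d²=34 ≤ ρ²=51; F_rep = 7·(-5,-3)/34² = (-0.0303,-0.0182)
F = F_att + ΣF_rep = (22.4697,-19.5182)
Δp = p'−p = (4.4939,-3.9036); α = Δx/Fx = (5195/1156) / (25975/1156) = 1/5
check: Δy/Fy = (-22563/5780) / (-22563/1156) = 1/5 ✓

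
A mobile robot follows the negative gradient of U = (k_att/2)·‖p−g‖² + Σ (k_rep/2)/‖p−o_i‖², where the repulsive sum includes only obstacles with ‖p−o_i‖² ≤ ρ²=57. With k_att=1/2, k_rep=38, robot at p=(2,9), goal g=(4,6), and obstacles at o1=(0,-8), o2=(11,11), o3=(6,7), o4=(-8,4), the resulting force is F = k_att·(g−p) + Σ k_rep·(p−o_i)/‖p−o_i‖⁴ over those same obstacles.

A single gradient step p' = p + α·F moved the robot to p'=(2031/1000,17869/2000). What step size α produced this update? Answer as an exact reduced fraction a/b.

F_att = 1/2·(g−p) = 1/2·(2,-3) = (1.0000,-1.5000)
o1: d²=293 > ρ²=57 → inactive
o2: d²=85 > ρ²=57 → inactive
o3: d²=20 ≤ ρ²=57; F_rep = 38·(-4,2)/20² = (-0.3800,0.1900)
o4: d²=125 > ρ²=57 → inactive
F = F_att + ΣF_rep = (0.6200,-1.3100)
Δp = p'−p = (0.0310,-0.0655); α = Δx/Fx = (31/1000) / (31/50) = 1/20
check: Δy/Fy = (-131/2000) / (-131/100) = 1/20 ✓

α = 1/20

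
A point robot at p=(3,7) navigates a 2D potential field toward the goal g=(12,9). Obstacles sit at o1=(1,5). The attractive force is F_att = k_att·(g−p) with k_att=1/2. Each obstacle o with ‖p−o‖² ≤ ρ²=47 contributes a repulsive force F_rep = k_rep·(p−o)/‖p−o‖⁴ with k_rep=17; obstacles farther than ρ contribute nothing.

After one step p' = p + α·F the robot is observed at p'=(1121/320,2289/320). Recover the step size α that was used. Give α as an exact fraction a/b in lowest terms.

F_att = 1/2·(g−p) = 1/2·(9,2) = (4.5000,1.0000)
o1: d²=8 ≤ ρ²=47; F_rep = 17·(2,2)/8² = (0.5312,0.5312)
F = F_att + ΣF_rep = (5.0312,1.5312)
Δp = p'−p = (0.5031,0.1531); α = Δx/Fx = (161/320) / (161/32) = 1/10
check: Δy/Fy = (49/320) / (49/32) = 1/10 ✓

α = 1/10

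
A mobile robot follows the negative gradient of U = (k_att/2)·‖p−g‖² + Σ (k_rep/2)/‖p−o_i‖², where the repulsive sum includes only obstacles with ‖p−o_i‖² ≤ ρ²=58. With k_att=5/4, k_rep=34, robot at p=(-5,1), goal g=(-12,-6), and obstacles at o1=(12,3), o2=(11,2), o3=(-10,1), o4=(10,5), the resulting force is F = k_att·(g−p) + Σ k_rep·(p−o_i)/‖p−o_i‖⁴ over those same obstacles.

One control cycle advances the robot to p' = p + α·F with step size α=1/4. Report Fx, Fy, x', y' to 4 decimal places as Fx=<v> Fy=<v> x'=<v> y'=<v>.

F_att = 5/4·(g−p) = 5/4·(-7,-7) = (-8.7500,-8.7500)
o1: d²=293 > ρ²=58 → inactive
o2: d²=257 > ρ²=58 → inactive
o3: d²=25 ≤ ρ²=58; F_rep = 34·(5,0)/25² = (0.2720,0.0000)
o4: d²=241 > ρ²=58 → inactive
F = F_att + ΣF_rep = (-8.4780,-8.7500)
p' = p + 1/4·F = (-7.1195,-1.1875)

Fx=-8.4780 Fy=-8.7500 x'=-7.1195 y'=-1.1875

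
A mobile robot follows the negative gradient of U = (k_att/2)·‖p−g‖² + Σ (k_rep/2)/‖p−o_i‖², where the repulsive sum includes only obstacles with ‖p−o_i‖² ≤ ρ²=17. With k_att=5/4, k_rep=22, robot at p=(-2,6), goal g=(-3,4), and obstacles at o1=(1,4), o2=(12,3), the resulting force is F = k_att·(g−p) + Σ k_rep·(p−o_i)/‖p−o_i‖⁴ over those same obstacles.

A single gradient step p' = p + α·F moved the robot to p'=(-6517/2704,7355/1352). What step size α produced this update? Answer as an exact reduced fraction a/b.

α = 1/4

F_att = 5/4·(g−p) = 5/4·(-1,-2) = (-1.2500,-2.5000)
o1: d²=13 ≤ ρ²=17; F_rep = 22·(-3,2)/13² = (-0.3905,0.2604)
o2: d²=205 > ρ²=17 → inactive
F = F_att + ΣF_rep = (-1.6405,-2.2396)
Δp = p'−p = (-0.4101,-0.5599); α = Δx/Fx = (-1109/2704) / (-1109/676) = 1/4
check: Δy/Fy = (-757/1352) / (-757/338) = 1/4 ✓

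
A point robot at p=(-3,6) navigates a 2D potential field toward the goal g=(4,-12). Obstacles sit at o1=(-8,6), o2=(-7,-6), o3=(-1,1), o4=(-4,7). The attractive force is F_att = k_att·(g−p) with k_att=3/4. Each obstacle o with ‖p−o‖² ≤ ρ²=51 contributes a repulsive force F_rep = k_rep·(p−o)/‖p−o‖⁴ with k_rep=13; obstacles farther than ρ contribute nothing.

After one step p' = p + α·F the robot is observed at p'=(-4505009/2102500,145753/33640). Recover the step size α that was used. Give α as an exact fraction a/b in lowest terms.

F_att = 3/4·(g−p) = 3/4·(7,-18) = (5.2500,-13.5000)
o1: d²=25 ≤ ρ²=51; F_rep = 13·(5,0)/25² = (0.1040,0.0000)
o2: d²=160 > ρ²=51 → inactive
o3: d²=29 ≤ ρ²=51; F_rep = 13·(-2,5)/29² = (-0.0309,0.0773)
o4: d²=2 ≤ ρ²=51; F_rep = 13·(1,-1)/2² = (3.2500,-3.2500)
F = F_att + ΣF_rep = (8.5731,-16.6727)
Δp = p'−p = (0.8573,-1.6673); α = Δx/Fx = (1802491/2102500) / (1802491/210250) = 1/10
check: Δy/Fy = (-56087/33640) / (-56087/3364) = 1/10 ✓

α = 1/10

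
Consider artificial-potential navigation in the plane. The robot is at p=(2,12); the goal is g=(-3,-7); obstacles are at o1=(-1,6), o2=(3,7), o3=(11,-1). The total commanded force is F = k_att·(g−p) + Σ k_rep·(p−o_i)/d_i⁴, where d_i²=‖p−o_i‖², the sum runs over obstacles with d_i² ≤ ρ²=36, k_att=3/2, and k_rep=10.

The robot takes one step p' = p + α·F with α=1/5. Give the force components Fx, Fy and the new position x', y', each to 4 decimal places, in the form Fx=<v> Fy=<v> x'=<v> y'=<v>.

Fx=-7.5148 Fy=-28.4260 x'=0.4970 y'=6.3148

F_att = 3/2·(g−p) = 3/2·(-5,-19) = (-7.5000,-28.5000)
o1: d²=45 > ρ²=36 → inactive
o2: d²=26 ≤ ρ²=36; F_rep = 10·(-1,5)/26² = (-0.0148,0.0740)
o3: d²=250 > ρ²=36 → inactive
F = F_att + ΣF_rep = (-7.5148,-28.4260)
p' = p + 1/5·F = (0.4970,6.3148)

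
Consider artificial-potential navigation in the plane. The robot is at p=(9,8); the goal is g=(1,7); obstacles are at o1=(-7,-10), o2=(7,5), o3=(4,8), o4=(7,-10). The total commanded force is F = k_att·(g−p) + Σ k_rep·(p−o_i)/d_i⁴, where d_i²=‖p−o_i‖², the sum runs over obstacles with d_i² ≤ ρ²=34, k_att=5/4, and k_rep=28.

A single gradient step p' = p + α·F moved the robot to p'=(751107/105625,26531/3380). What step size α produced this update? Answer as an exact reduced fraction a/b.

F_att = 5/4·(g−p) = 5/4·(-8,-1) = (-10.0000,-1.2500)
o1: d²=580 > ρ²=34 → inactive
o2: d²=13 ≤ ρ²=34; F_rep = 28·(2,3)/13² = (0.3314,0.4970)
o3: d²=25 ≤ ρ²=34; F_rep = 28·(5,0)/25² = (0.2240,0.0000)
o4: d²=328 > ρ²=34 → inactive
F = F_att + ΣF_rep = (-9.4446,-0.7530)
Δp = p'−p = (-1.8889,-0.1506); α = Δx/Fx = (-199518/105625) / (-199518/21125) = 1/5
check: Δy/Fy = (-509/3380) / (-509/676) = 1/5 ✓

α = 1/5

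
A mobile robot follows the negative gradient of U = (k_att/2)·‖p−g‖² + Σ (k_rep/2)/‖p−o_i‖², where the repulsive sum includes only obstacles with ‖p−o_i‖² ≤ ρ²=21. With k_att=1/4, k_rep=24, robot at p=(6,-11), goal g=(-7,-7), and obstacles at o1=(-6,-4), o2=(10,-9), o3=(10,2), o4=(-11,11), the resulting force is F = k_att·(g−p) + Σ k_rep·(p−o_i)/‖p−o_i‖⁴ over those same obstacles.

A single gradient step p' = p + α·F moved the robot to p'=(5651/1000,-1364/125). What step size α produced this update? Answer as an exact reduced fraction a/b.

F_att = 1/4·(g−p) = 1/4·(-13,4) = (-3.2500,1.0000)
o1: d²=193 > ρ²=21 → inactive
o2: d²=20 ≤ ρ²=21; F_rep = 24·(-4,-2)/20² = (-0.2400,-0.1200)
o3: d²=185 > ρ²=21 → inactive
o4: d²=773 > ρ²=21 → inactive
F = F_att + ΣF_rep = (-3.4900,0.8800)
Δp = p'−p = (-0.3490,0.0880); α = Δx/Fx = (-349/1000) / (-349/100) = 1/10
check: Δy/Fy = (11/125) / (22/25) = 1/10 ✓

α = 1/10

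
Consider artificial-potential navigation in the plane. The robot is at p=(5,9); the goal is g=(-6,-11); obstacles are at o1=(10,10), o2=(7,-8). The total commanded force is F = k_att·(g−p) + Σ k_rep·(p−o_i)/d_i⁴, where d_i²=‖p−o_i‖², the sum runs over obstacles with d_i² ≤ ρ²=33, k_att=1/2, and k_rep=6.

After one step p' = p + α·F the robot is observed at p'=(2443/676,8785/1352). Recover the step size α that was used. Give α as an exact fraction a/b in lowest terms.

F_att = 1/2·(g−p) = 1/2·(-11,-20) = (-5.5000,-10.0000)
o1: d²=26 ≤ ρ²=33; F_rep = 6·(-5,-1)/26² = (-0.0444,-0.0089)
o2: d²=293 > ρ²=33 → inactive
F = F_att + ΣF_rep = (-5.5444,-10.0089)
Δp = p'−p = (-1.3861,-2.5022); α = Δx/Fx = (-937/676) / (-937/169) = 1/4
check: Δy/Fy = (-3383/1352) / (-3383/338) = 1/4 ✓

α = 1/4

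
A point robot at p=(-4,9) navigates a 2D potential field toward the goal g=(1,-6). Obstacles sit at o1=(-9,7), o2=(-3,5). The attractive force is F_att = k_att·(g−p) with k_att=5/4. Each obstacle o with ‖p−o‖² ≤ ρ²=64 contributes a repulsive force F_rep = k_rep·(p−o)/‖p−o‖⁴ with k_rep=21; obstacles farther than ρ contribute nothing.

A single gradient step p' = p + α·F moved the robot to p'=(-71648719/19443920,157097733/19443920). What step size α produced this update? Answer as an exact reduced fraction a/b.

F_att = 5/4·(g−p) = 5/4·(5,-15) = (6.2500,-18.7500)
o1: d²=29 ≤ ρ²=64; F_rep = 21·(5,2)/29² = (0.1249,0.0499)
o2: d²=17 ≤ ρ²=64; F_rep = 21·(-1,4)/17² = (-0.0727,0.2907)
F = F_att + ΣF_rep = (6.3022,-18.4094)
Δp = p'−p = (0.3151,-0.9205); α = Δx/Fx = (6126961/19443920) / (6126961/972196) = 1/20
check: Δy/Fy = (-17897547/19443920) / (-17897547/972196) = 1/20 ✓

α = 1/20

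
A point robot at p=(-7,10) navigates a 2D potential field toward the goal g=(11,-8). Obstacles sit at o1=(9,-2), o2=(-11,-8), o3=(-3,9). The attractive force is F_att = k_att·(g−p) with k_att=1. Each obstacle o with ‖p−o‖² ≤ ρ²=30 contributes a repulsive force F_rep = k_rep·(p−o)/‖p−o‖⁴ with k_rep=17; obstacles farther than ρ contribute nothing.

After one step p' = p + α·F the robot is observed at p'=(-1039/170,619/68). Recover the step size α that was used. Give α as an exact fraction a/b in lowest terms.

F_att = 1·(g−p) = 1·(18,-18) = (18.0000,-18.0000)
o1: d²=400 > ρ²=30 → inactive
o2: d²=340 > ρ²=30 → inactive
o3: d²=17 ≤ ρ²=30; F_rep = 17·(-4,1)/17² = (-0.2353,0.0588)
F = F_att + ΣF_rep = (17.7647,-17.9412)
Δp = p'−p = (0.8882,-0.8971); α = Δx/Fx = (151/170) / (302/17) = 1/20
check: Δy/Fy = (-61/68) / (-305/17) = 1/20 ✓

α = 1/20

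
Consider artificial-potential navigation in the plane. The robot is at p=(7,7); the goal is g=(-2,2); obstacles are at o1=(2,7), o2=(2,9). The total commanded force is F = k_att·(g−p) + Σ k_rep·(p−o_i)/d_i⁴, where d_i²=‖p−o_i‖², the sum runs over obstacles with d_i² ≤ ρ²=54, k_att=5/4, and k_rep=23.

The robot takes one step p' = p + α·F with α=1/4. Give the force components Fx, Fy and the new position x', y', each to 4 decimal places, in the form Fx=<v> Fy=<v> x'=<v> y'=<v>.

Fx=-10.9293 Fy=-6.3047 x'=4.2677 y'=5.4238

F_att = 5/4·(g−p) = 5/4·(-9,-5) = (-11.2500,-6.2500)
o1: d²=25 ≤ ρ²=54; F_rep = 23·(5,0)/25² = (0.1840,0.0000)
o2: d²=29 ≤ ρ²=54; F_rep = 23·(5,-2)/29² = (0.1367,-0.0547)
F = F_att + ΣF_rep = (-10.9293,-6.3047)
p' = p + 1/4·F = (4.2677,5.4238)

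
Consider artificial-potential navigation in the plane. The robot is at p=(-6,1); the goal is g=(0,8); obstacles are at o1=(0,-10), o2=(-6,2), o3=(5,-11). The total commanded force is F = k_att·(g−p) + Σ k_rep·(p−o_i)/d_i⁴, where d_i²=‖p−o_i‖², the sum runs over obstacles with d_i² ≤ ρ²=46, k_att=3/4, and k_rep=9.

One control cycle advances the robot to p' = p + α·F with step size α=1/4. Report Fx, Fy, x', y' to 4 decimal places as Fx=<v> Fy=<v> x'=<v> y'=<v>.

Fx=4.5000 Fy=-3.7500 x'=-4.8750 y'=0.0625

F_att = 3/4·(g−p) = 3/4·(6,7) = (4.5000,5.2500)
o1: d²=157 > ρ²=46 → inactive
o2: d²=1 ≤ ρ²=46; F_rep = 9·(0,-1)/1² = (0.0000,-9.0000)
o3: d²=265 > ρ²=46 → inactive
F = F_att + ΣF_rep = (4.5000,-3.7500)
p' = p + 1/4·F = (-4.8750,0.0625)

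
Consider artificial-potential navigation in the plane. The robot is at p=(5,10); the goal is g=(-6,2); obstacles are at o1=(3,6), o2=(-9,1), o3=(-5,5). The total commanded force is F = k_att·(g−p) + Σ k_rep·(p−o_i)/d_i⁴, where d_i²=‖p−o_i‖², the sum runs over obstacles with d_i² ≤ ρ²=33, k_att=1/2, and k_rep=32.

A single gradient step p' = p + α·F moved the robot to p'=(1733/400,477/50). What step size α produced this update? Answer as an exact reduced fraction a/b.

F_att = 1/2·(g−p) = 1/2·(-11,-8) = (-5.5000,-4.0000)
o1: d²=20 ≤ ρ²=33; F_rep = 32·(2,4)/20² = (0.1600,0.3200)
o2: d²=277 > ρ²=33 → inactive
o3: d²=125 > ρ²=33 → inactive
F = F_att + ΣF_rep = (-5.3400,-3.6800)
Δp = p'−p = (-0.6675,-0.4600); α = Δx/Fx = (-267/400) / (-267/50) = 1/8
check: Δy/Fy = (-23/50) / (-92/25) = 1/8 ✓

α = 1/8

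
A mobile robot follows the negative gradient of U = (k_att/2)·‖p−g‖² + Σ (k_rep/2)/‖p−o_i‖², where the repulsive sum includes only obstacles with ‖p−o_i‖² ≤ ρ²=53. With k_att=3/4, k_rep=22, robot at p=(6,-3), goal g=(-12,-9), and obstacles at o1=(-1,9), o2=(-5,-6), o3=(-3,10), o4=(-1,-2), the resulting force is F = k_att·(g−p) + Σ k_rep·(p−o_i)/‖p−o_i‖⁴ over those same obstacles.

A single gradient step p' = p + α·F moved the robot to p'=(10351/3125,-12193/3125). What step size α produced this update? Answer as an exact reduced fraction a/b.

α = 1/5

F_att = 3/4·(g−p) = 3/4·(-18,-6) = (-13.5000,-4.5000)
o1: d²=193 > ρ²=53 → inactive
o2: d²=130 > ρ²=53 → inactive
o3: d²=250 > ρ²=53 → inactive
o4: d²=50 ≤ ρ²=53; F_rep = 22·(7,-1)/50² = (0.0616,-0.0088)
F = F_att + ΣF_rep = (-13.4384,-4.5088)
Δp = p'−p = (-2.6877,-0.9018); α = Δx/Fx = (-8399/3125) / (-8399/625) = 1/5
check: Δy/Fy = (-2818/3125) / (-2818/625) = 1/5 ✓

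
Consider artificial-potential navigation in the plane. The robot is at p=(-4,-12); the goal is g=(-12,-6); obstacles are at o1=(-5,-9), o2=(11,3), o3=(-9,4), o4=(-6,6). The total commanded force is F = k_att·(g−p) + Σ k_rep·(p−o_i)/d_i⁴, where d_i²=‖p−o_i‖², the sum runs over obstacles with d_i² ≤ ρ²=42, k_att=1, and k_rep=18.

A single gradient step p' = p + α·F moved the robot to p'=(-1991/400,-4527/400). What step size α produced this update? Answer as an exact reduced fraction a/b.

F_att = 1·(g−p) = 1·(-8,6) = (-8.0000,6.0000)
o1: d²=10 ≤ ρ²=42; F_rep = 18·(1,-3)/10² = (0.1800,-0.5400)
o2: d²=450 > ρ²=42 → inactive
o3: d²=281 > ρ²=42 → inactive
o4: d²=328 > ρ²=42 → inactive
F = F_att + ΣF_rep = (-7.8200,5.4600)
Δp = p'−p = (-0.9775,0.6825); α = Δx/Fx = (-391/400) / (-391/50) = 1/8
check: Δy/Fy = (273/400) / (273/50) = 1/8 ✓

α = 1/8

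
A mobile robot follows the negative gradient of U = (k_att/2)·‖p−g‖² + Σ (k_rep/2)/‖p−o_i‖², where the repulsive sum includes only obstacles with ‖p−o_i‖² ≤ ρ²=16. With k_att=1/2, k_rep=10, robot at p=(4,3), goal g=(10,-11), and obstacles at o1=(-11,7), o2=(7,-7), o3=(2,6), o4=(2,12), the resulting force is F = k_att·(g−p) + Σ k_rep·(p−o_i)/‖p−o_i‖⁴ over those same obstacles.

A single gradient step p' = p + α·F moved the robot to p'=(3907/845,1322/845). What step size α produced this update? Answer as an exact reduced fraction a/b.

α = 1/5

F_att = 1/2·(g−p) = 1/2·(6,-14) = (3.0000,-7.0000)
o1: d²=241 > ρ²=16 → inactive
o2: d²=109 > ρ²=16 → inactive
o3: d²=13 ≤ ρ²=16; F_rep = 10·(2,-3)/13² = (0.1183,-0.1775)
o4: d²=85 > ρ²=16 → inactive
F = F_att + ΣF_rep = (3.1183,-7.1775)
Δp = p'−p = (0.6237,-1.4355); α = Δx/Fx = (527/845) / (527/169) = 1/5
check: Δy/Fy = (-1213/845) / (-1213/169) = 1/5 ✓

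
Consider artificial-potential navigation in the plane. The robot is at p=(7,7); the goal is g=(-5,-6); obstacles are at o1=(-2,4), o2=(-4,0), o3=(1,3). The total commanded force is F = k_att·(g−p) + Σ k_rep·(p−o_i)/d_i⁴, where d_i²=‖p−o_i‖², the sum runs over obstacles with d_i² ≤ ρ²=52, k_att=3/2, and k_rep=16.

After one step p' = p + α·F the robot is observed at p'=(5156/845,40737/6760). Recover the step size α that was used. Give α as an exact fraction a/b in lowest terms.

α = 1/20

F_att = 3/2·(g−p) = 3/2·(-12,-13) = (-18.0000,-19.5000)
o1: d²=90 > ρ²=52 → inactive
o2: d²=170 > ρ²=52 → inactive
o3: d²=52 ≤ ρ²=52; F_rep = 16·(6,4)/52² = (0.0355,0.0237)
F = F_att + ΣF_rep = (-17.9645,-19.4763)
Δp = p'−p = (-0.8982,-0.9738); α = Δx/Fx = (-759/845) / (-3036/169) = 1/20
check: Δy/Fy = (-6583/6760) / (-6583/338) = 1/20 ✓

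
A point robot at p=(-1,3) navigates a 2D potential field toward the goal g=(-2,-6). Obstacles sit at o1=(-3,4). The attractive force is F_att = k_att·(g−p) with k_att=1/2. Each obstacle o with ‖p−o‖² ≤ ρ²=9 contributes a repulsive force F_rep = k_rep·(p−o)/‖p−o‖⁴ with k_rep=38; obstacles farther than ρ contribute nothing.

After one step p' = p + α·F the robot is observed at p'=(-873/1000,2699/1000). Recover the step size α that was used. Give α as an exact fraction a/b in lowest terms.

F_att = 1/2·(g−p) = 1/2·(-1,-9) = (-0.5000,-4.5000)
o1: d²=5 ≤ ρ²=9; F_rep = 38·(2,-1)/5² = (3.0400,-1.5200)
F = F_att + ΣF_rep = (2.5400,-6.0200)
Δp = p'−p = (0.1270,-0.3010); α = Δx/Fx = (127/1000) / (127/50) = 1/20
check: Δy/Fy = (-301/1000) / (-301/50) = 1/20 ✓

α = 1/20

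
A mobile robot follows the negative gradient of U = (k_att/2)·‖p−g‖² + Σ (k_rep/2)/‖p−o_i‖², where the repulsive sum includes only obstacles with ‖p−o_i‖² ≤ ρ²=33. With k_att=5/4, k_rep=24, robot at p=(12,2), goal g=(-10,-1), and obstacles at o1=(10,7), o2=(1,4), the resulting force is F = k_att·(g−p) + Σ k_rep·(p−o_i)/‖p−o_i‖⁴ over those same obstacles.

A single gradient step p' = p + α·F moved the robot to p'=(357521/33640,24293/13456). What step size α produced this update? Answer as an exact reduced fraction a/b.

α = 1/20

F_att = 5/4·(g−p) = 5/4·(-22,-3) = (-27.5000,-3.7500)
o1: d²=29 ≤ ρ²=33; F_rep = 24·(2,-5)/29² = (0.0571,-0.1427)
o2: d²=125 > ρ²=33 → inactive
F = F_att + ΣF_rep = (-27.4429,-3.8927)
Δp = p'−p = (-1.3721,-0.1946); α = Δx/Fx = (-46159/33640) / (-46159/1682) = 1/20
check: Δy/Fy = (-2619/13456) / (-13095/3364) = 1/20 ✓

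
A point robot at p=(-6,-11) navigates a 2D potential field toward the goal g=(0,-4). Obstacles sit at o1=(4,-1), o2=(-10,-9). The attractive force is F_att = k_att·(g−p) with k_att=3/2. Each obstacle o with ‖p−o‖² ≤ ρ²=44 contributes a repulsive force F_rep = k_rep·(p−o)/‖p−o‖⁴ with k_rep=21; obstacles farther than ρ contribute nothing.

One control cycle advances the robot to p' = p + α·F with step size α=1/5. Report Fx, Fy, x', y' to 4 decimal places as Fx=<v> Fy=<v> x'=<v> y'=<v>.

F_att = 3/2·(g−p) = 3/2·(6,7) = (9.0000,10.5000)
o1: d²=200 > ρ²=44 → inactive
o2: d²=20 ≤ ρ²=44; F_rep = 21·(4,-2)/20² = (0.2100,-0.1050)
F = F_att + ΣF_rep = (9.2100,10.3950)
p' = p + 1/5·F = (-4.1580,-8.9210)

Fx=9.2100 Fy=10.3950 x'=-4.1580 y'=-8.9210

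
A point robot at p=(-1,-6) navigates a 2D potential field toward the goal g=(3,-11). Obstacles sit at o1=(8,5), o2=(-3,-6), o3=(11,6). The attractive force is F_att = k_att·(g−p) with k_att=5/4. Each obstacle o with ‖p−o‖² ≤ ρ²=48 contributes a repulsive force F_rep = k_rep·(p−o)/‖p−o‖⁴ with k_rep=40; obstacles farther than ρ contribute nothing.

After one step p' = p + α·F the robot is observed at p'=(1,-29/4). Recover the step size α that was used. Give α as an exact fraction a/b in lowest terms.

F_att = 5/4·(g−p) = 5/4·(4,-5) = (5.0000,-6.2500)
o1: d²=202 > ρ²=48 → inactive
o2: d²=4 ≤ ρ²=48; F_rep = 40·(2,0)/4² = (5.0000,0.0000)
o3: d²=288 > ρ²=48 → inactive
F = F_att + ΣF_rep = (10.0000,-6.2500)
Δp = p'−p = (2.0000,-1.2500); α = Δx/Fx = (2) / (10) = 1/5
check: Δy/Fy = (-5/4) / (-25/4) = 1/5 ✓

α = 1/5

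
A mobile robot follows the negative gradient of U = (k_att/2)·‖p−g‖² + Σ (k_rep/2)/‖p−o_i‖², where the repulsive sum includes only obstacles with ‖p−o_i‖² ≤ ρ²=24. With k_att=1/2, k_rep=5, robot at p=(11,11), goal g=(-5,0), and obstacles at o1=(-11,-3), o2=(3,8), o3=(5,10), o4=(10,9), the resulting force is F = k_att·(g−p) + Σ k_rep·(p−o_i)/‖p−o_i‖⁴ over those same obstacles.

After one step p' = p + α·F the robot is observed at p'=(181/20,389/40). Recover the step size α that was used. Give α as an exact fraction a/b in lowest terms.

F_att = 1/2·(g−p) = 1/2·(-16,-11) = (-8.0000,-5.5000)
o1: d²=680 > ρ²=24 → inactive
o2: d²=73 > ρ²=24 → inactive
o3: d²=37 > ρ²=24 → inactive
o4: d²=5 ≤ ρ²=24; F_rep = 5·(1,2)/5² = (0.2000,0.4000)
F = F_att + ΣF_rep = (-7.8000,-5.1000)
Δp = p'−p = (-1.9500,-1.2750); α = Δx/Fx = (-39/20) / (-39/5) = 1/4
check: Δy/Fy = (-51/40) / (-51/10) = 1/4 ✓

α = 1/4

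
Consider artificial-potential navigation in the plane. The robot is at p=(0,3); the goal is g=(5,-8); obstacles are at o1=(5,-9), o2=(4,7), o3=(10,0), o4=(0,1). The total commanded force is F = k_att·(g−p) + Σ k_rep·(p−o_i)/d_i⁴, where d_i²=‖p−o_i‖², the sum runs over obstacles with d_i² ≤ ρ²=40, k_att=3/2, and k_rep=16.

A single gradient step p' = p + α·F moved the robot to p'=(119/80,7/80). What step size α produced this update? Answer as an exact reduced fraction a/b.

F_att = 3/2·(g−p) = 3/2·(5,-11) = (7.5000,-16.5000)
o1: d²=169 > ρ²=40 → inactive
o2: d²=32 ≤ ρ²=40; F_rep = 16·(-4,-4)/32² = (-0.0625,-0.0625)
o3: d²=109 > ρ²=40 → inactive
o4: d²=4 ≤ ρ²=40; F_rep = 16·(0,2)/4² = (0.0000,2.0000)
F = F_att + ΣF_rep = (7.4375,-14.5625)
Δp = p'−p = (1.4875,-2.9125); α = Δx/Fx = (119/80) / (119/16) = 1/5
check: Δy/Fy = (-233/80) / (-233/16) = 1/5 ✓

α = 1/5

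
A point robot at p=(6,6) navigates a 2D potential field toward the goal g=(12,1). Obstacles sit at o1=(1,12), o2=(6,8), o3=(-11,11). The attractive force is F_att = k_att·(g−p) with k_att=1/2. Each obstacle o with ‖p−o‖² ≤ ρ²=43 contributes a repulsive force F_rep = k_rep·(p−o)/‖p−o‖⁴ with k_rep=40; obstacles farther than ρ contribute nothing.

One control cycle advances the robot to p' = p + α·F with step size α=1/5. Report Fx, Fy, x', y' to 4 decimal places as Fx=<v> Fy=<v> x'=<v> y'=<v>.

F_att = 1/2·(g−p) = 1/2·(6,-5) = (3.0000,-2.5000)
o1: d²=61 > ρ²=43 → inactive
o2: d²=4 ≤ ρ²=43; F_rep = 40·(0,-2)/4² = (0.0000,-5.0000)
o3: d²=314 > ρ²=43 → inactive
F = F_att + ΣF_rep = (3.0000,-7.5000)
p' = p + 1/5·F = (6.6000,4.5000)

Fx=3.0000 Fy=-7.5000 x'=6.6000 y'=4.5000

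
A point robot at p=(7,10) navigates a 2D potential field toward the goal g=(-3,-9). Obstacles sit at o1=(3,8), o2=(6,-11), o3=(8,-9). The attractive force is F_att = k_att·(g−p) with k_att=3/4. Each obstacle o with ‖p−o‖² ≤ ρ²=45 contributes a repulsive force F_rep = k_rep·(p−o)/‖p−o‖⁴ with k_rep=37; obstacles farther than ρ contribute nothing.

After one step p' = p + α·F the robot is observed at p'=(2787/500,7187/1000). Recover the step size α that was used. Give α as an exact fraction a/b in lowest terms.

α = 1/5

F_att = 3/4·(g−p) = 3/4·(-10,-19) = (-7.5000,-14.2500)
o1: d²=20 ≤ ρ²=45; F_rep = 37·(4,2)/20² = (0.3700,0.1850)
o2: d²=442 > ρ²=45 → inactive
o3: d²=362 > ρ²=45 → inactive
F = F_att + ΣF_rep = (-7.1300,-14.0650)
Δp = p'−p = (-1.4260,-2.8130); α = Δx/Fx = (-713/500) / (-713/100) = 1/5
check: Δy/Fy = (-2813/1000) / (-2813/200) = 1/5 ✓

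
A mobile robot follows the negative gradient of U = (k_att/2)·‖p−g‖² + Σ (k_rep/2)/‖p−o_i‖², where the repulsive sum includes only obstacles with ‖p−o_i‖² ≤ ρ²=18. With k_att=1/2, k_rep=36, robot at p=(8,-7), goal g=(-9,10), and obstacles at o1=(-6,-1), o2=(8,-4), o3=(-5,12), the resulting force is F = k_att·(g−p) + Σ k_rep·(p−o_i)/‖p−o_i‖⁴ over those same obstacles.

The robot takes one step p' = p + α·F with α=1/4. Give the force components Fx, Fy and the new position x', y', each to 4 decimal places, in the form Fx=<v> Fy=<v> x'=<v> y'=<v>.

F_att = 1/2·(g−p) = 1/2·(-17,17) = (-8.5000,8.5000)
o1: d²=232 > ρ²=18 → inactive
o2: d²=9 ≤ ρ²=18; F_rep = 36·(0,-3)/9² = (0.0000,-1.3333)
o3: d²=530 > ρ²=18 → inactive
F = F_att + ΣF_rep = (-8.5000,7.1667)
p' = p + 1/4·F = (5.8750,-5.2083)

Fx=-8.5000 Fy=7.1667 x'=5.8750 y'=-5.2083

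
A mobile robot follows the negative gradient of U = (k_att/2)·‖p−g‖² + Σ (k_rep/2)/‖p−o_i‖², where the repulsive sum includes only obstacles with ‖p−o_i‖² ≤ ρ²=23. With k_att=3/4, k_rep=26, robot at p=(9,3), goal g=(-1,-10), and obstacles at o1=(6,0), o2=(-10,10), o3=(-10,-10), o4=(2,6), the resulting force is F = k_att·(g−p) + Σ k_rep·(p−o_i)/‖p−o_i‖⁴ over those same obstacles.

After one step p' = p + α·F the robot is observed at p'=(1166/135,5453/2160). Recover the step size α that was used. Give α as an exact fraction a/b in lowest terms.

F_att = 3/4·(g−p) = 3/4·(-10,-13) = (-7.5000,-9.7500)
o1: d²=18 ≤ ρ²=23; F_rep = 26·(3,3)/18² = (0.2407,0.2407)
o2: d²=410 > ρ²=23 → inactive
o3: d²=530 > ρ²=23 → inactive
o4: d²=58 > ρ²=23 → inactive
F = F_att + ΣF_rep = (-7.2593,-9.5093)
Δp = p'−p = (-0.3630,-0.4755); α = Δx/Fx = (-49/135) / (-196/27) = 1/20
check: Δy/Fy = (-1027/2160) / (-1027/108) = 1/20 ✓

α = 1/20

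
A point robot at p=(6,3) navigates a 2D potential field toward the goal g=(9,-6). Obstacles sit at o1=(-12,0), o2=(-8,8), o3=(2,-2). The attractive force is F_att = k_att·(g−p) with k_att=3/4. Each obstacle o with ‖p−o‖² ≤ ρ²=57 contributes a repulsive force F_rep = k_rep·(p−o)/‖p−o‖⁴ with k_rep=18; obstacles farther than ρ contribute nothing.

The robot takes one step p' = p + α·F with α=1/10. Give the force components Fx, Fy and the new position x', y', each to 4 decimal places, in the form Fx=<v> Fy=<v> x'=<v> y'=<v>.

F_att = 3/4·(g−p) = 3/4·(3,-9) = (2.2500,-6.7500)
o1: d²=333 > ρ²=57 → inactive
o2: d²=221 > ρ²=57 → inactive
o3: d²=41 ≤ ρ²=57; F_rep = 18·(4,5)/41² = (0.0428,0.0535)
F = F_att + ΣF_rep = (2.2928,-6.6965)
p' = p + 1/10·F = (6.2293,2.3304)

Fx=2.2928 Fy=-6.6965 x'=6.2293 y'=2.3304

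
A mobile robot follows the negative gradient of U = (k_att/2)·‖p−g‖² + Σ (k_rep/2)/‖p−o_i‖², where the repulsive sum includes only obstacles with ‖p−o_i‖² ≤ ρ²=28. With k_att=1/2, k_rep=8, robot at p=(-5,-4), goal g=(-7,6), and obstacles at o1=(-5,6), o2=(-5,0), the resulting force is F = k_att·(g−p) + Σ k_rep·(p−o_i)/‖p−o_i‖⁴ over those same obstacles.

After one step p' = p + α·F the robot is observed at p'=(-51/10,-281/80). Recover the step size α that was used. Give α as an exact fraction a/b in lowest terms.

F_att = 1/2·(g−p) = 1/2·(-2,10) = (-1.0000,5.0000)
o1: d²=100 > ρ²=28 → inactive
o2: d²=16 ≤ ρ²=28; F_rep = 8·(0,-4)/16² = (0.0000,-0.1250)
F = F_att + ΣF_rep = (-1.0000,4.8750)
Δp = p'−p = (-0.1000,0.4875); α = Δx/Fx = (-1/10) / (-1) = 1/10
check: Δy/Fy = (39/80) / (39/8) = 1/10 ✓

α = 1/10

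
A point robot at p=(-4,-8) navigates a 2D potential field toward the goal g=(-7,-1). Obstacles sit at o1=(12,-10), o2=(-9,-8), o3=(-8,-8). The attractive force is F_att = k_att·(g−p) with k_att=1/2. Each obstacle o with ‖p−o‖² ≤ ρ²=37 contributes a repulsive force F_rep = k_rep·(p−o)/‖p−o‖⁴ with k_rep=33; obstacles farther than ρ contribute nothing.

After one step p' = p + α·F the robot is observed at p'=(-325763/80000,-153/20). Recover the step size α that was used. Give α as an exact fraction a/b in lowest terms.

α = 1/10

F_att = 1/2·(g−p) = 1/2·(-3,7) = (-1.5000,3.5000)
o1: d²=260 > ρ²=37 → inactive
o2: d²=25 ≤ ρ²=37; F_rep = 33·(5,0)/25² = (0.2640,0.0000)
o3: d²=16 ≤ ρ²=37; F_rep = 33·(4,0)/16² = (0.5156,0.0000)
F = F_att + ΣF_rep = (-0.7204,3.5000)
Δp = p'−p = (-0.0720,0.3500); α = Δx/Fx = (-5763/80000) / (-5763/8000) = 1/10
check: Δy/Fy = (7/20) / (7/2) = 1/10 ✓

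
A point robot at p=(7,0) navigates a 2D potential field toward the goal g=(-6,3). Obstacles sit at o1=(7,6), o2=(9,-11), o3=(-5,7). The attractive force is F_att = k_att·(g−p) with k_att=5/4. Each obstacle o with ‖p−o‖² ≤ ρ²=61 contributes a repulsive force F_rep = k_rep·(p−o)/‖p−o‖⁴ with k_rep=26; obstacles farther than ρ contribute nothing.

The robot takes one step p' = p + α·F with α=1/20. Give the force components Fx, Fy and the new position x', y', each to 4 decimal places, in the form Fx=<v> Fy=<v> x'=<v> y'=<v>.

Fx=-16.2500 Fy=3.6296 x'=6.1875 y'=0.1815

F_att = 5/4·(g−p) = 5/4·(-13,3) = (-16.2500,3.7500)
o1: d²=36 ≤ ρ²=61; F_rep = 26·(0,-6)/36² = (0.0000,-0.1204)
o2: d²=125 > ρ²=61 → inactive
o3: d²=193 > ρ²=61 → inactive
F = F_att + ΣF_rep = (-16.2500,3.6296)
p' = p + 1/20·F = (6.1875,0.1815)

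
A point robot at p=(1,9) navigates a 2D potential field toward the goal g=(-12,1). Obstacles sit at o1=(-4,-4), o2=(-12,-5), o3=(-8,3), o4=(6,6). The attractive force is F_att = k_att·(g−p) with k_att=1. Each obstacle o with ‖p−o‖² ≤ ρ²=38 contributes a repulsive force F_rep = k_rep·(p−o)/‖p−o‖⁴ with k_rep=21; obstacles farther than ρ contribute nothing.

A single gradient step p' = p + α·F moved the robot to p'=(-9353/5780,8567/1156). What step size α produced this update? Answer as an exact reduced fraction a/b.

F_att = 1·(g−p) = 1·(-13,-8) = (-13.0000,-8.0000)
o1: d²=194 > ρ²=38 → inactive
o2: d²=365 > ρ²=38 → inactive
o3: d²=117 > ρ²=38 → inactive
o4: d²=34 ≤ ρ²=38; F_rep = 21·(-5,3)/34² = (-0.0908,0.0545)
F = F_att + ΣF_rep = (-13.0908,-7.9455)
Δp = p'−p = (-2.6182,-1.5891); α = Δx/Fx = (-15133/5780) / (-15133/1156) = 1/5
check: Δy/Fy = (-1837/1156) / (-9185/1156) = 1/5 ✓

α = 1/5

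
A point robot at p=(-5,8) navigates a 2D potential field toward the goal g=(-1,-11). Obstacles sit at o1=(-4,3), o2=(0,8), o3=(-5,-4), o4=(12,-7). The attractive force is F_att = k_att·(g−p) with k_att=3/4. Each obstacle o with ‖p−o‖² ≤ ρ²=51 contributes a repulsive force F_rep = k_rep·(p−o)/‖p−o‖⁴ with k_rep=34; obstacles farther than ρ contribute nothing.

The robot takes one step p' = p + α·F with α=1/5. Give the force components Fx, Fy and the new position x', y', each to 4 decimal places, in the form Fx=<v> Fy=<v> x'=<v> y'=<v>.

Fx=2.6777 Fy=-13.9985 x'=-4.4645 y'=5.2003

F_att = 3/4·(g−p) = 3/4·(4,-19) = (3.0000,-14.2500)
o1: d²=26 ≤ ρ²=51; F_rep = 34·(-1,5)/26² = (-0.0503,0.2515)
o2: d²=25 ≤ ρ²=51; F_rep = 34·(-5,0)/25² = (-0.2720,0.0000)
o3: d²=144 > ρ²=51 → inactive
o4: d²=514 > ρ²=51 → inactive
F = F_att + ΣF_rep = (2.6777,-13.9985)
p' = p + 1/5·F = (-4.4645,5.2003)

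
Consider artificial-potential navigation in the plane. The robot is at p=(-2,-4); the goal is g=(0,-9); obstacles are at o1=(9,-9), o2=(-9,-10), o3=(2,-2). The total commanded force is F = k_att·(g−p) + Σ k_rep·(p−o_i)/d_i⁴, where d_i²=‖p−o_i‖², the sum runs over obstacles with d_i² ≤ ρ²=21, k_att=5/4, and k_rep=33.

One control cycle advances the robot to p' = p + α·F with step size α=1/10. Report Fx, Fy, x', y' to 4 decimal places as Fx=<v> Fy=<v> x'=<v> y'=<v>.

F_att = 5/4·(g−p) = 5/4·(2,-5) = (2.5000,-6.2500)
o1: d²=146 > ρ²=21 → inactive
o2: d²=85 > ρ²=21 → inactive
o3: d²=20 ≤ ρ²=21; F_rep = 33·(-4,-2)/20² = (-0.3300,-0.1650)
F = F_att + ΣF_rep = (2.1700,-6.4150)
p' = p + 1/10·F = (-1.7830,-4.6415)

Fx=2.1700 Fy=-6.4150 x'=-1.7830 y'=-4.6415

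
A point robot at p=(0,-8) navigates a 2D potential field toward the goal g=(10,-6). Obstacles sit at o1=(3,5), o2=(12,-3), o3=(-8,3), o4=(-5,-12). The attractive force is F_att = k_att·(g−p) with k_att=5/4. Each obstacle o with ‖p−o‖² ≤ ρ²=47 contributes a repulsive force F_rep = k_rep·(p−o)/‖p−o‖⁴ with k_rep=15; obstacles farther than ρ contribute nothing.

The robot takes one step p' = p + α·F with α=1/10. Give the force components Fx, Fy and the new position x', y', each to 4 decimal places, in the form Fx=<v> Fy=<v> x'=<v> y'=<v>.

F_att = 5/4·(g−p) = 5/4·(10,2) = (12.5000,2.5000)
o1: d²=178 > ρ²=47 → inactive
o2: d²=169 > ρ²=47 → inactive
o3: d²=185 > ρ²=47 → inactive
o4: d²=41 ≤ ρ²=47; F_rep = 15·(5,4)/41² = (0.0446,0.0357)
F = F_att + ΣF_rep = (12.5446,2.5357)
p' = p + 1/10·F = (1.2545,-7.7464)

Fx=12.5446 Fy=2.5357 x'=1.2545 y'=-7.7464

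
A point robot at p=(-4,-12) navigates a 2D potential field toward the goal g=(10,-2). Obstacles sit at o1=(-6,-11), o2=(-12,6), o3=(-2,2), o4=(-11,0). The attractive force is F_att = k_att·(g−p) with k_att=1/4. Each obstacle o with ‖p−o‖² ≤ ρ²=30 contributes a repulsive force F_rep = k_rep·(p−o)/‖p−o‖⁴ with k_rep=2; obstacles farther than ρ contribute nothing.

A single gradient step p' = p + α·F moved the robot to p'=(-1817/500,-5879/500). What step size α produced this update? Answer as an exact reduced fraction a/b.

α = 1/10

F_att = 1/4·(g−p) = 1/4·(14,10) = (3.5000,2.5000)
o1: d²=5 ≤ ρ²=30; F_rep = 2·(2,-1)/5² = (0.1600,-0.0800)
o2: d²=388 > ρ²=30 → inactive
o3: d²=200 > ρ²=30 → inactive
o4: d²=193 > ρ²=30 → inactive
F = F_att + ΣF_rep = (3.6600,2.4200)
Δp = p'−p = (0.3660,0.2420); α = Δx/Fx = (183/500) / (183/50) = 1/10
check: Δy/Fy = (121/500) / (121/50) = 1/10 ✓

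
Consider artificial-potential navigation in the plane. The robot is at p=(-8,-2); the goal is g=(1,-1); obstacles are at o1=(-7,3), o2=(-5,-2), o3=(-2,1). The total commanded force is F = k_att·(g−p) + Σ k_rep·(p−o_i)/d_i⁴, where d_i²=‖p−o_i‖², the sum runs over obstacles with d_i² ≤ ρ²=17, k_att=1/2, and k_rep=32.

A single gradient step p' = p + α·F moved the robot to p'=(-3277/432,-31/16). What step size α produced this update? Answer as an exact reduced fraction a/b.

α = 1/8

F_att = 1/2·(g−p) = 1/2·(9,1) = (4.5000,0.5000)
o1: d²=26 > ρ²=17 → inactive
o2: d²=9 ≤ ρ²=17; F_rep = 32·(-3,0)/9² = (-1.1852,0.0000)
o3: d²=45 > ρ²=17 → inactive
F = F_att + ΣF_rep = (3.3148,0.5000)
Δp = p'−p = (0.4144,0.0625); α = Δx/Fx = (179/432) / (179/54) = 1/8
check: Δy/Fy = (1/16) / (1/2) = 1/8 ✓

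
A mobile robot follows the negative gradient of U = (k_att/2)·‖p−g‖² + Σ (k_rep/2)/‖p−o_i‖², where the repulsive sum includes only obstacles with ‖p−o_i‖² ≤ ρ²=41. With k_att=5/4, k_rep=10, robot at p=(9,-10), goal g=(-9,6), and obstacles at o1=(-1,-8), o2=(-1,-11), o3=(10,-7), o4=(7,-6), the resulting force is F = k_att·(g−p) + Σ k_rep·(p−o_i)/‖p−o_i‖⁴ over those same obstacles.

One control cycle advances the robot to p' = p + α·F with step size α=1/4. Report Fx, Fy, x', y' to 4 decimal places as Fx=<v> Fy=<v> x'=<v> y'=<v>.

Fx=-22.5500 Fy=19.6000 x'=3.3625 y'=-5.1000

F_att = 5/4·(g−p) = 5/4·(-18,16) = (-22.5000,20.0000)
o1: d²=104 > ρ²=41 → inactive
o2: d²=101 > ρ²=41 → inactive
o3: d²=10 ≤ ρ²=41; F_rep = 10·(-1,-3)/10² = (-0.1000,-0.3000)
o4: d²=20 ≤ ρ²=41; F_rep = 10·(2,-4)/20² = (0.0500,-0.1000)
F = F_att + ΣF_rep = (-22.5500,19.6000)
p' = p + 1/4·F = (3.3625,-5.1000)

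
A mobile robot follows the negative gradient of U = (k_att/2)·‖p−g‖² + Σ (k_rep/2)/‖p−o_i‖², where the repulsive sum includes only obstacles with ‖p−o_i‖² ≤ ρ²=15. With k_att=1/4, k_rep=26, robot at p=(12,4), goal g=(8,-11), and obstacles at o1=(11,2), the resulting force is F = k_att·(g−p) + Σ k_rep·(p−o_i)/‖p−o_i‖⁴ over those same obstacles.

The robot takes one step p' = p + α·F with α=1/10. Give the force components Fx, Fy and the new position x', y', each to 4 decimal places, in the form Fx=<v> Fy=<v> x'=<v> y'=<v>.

F_att = 1/4·(g−p) = 1/4·(-4,-15) = (-1.0000,-3.7500)
o1: d²=5 ≤ ρ²=15; F_rep = 26·(1,2)/5² = (1.0400,2.0800)
F = F_att + ΣF_rep = (0.0400,-1.6700)
p' = p + 1/10·F = (12.0040,3.8330)

Fx=0.0400 Fy=-1.6700 x'=12.0040 y'=3.8330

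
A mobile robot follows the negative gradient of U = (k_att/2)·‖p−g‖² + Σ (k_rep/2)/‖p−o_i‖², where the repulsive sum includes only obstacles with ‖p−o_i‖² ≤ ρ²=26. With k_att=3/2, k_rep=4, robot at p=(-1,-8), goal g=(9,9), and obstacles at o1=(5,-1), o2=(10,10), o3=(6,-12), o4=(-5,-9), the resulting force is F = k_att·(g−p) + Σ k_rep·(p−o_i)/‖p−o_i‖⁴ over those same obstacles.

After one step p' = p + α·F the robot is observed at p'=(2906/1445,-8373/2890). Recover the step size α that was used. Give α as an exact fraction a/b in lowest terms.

F_att = 3/2·(g−p) = 3/2·(10,17) = (15.0000,25.5000)
o1: d²=85 > ρ²=26 → inactive
o2: d²=445 > ρ²=26 → inactive
o3: d²=65 > ρ²=26 → inactive
o4: d²=17 ≤ ρ²=26; F_rep = 4·(4,1)/17² = (0.0554,0.0138)
F = F_att + ΣF_rep = (15.0554,25.5138)
Δp = p'−p = (3.0111,5.1028); α = Δx/Fx = (4351/1445) / (4351/289) = 1/5
check: Δy/Fy = (14747/2890) / (14747/578) = 1/5 ✓

α = 1/5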